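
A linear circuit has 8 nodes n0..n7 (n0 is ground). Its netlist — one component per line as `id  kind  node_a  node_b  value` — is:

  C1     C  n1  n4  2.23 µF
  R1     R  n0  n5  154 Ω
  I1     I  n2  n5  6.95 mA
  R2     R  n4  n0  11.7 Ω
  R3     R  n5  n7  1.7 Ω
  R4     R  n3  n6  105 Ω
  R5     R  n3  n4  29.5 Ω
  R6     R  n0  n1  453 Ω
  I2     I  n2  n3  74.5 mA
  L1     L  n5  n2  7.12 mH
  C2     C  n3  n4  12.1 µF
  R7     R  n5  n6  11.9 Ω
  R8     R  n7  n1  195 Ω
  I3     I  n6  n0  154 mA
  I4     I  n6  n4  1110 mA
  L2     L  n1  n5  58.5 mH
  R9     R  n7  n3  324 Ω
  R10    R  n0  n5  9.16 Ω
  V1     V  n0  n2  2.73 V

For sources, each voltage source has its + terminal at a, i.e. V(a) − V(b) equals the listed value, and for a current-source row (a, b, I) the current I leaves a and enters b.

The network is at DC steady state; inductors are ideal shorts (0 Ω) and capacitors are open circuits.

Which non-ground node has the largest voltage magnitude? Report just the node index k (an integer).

Apply KCL at each of the 7 non-ground nodes and solve the resulting linear system.
Node n1: branches {C1, R6, R8, L2} → V_1 = -2.730
Node n2: branches {I1, I2, L1, V1} → V_2 = -2.730
Node n3: branches {R4, R5, I2, C2, R9} → V_3 = 6.388
Node n4: branches {C1, R2, R5, C2, I4} → V_4 = 11.11
Node n5: branches {R1, I1, R3, L1, R7, L2, R10} → V_5 = -2.730
Node n6: branches {R4, R7, I3, I4} → V_6 = -15.31
Node n7: branches {R3, R8, R9} → V_7 = -2.683
Source currents: i(L1)=-0.7006, i(L2)=0.006268, i(V1)=0.7820

6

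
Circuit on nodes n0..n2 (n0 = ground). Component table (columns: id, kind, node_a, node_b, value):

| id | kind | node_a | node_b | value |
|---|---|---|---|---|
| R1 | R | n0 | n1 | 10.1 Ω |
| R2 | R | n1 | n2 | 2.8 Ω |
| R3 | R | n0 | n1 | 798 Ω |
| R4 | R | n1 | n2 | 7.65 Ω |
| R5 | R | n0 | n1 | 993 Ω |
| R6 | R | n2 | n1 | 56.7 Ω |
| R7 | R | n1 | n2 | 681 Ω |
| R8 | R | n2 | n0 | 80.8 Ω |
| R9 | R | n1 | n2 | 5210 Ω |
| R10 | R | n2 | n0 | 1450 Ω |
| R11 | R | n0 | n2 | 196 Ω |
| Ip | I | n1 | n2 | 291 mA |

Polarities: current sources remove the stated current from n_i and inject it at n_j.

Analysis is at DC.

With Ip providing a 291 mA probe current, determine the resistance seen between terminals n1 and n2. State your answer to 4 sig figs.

Element admittances at DC:
  Y(R1) = 0.09901 S between n0,n1
  Y(R2) = 0.3571 S between n1,n2
  Y(R3) = 0.001253 S between n0,n1
  Y(R4) = 0.1307 S between n1,n2
  Y(R5) = 0.001007 S between n0,n1
  Y(R6) = 0.01764 S between n2,n1
  Y(R7) = 0.001468 S between n1,n2
  Y(R8) = 0.01238 S between n2,n0
  Y(R9) = 0.0001919 S between n1,n2
  Y(R10) = 0.0006897 S between n2,n0
  Y(R11) = 0.005102 S between n0,n2
  Ip: injects 0.291 A into n2 (from n1)
Assemble and solve the 2×2 MNA system:
  V(n1)=-0.08471  V(n2)=0.4722

R_eq = 1.914 Ω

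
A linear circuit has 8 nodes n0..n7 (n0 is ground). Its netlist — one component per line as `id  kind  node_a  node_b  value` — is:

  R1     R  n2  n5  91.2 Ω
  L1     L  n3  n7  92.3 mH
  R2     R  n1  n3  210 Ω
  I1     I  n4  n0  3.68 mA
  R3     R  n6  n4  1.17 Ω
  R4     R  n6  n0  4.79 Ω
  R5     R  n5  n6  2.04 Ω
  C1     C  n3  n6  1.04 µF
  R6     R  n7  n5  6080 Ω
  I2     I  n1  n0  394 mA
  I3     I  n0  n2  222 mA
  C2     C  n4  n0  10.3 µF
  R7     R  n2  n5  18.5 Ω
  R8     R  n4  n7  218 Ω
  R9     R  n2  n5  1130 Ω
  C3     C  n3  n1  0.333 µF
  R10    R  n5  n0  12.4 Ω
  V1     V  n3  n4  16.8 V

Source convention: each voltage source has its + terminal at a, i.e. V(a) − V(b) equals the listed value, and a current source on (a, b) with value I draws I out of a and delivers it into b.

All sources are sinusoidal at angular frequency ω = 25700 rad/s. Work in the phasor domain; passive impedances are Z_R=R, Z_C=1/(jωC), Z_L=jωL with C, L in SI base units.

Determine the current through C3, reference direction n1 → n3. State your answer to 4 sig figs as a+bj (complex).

Element admittances at ω=25700 rad/s:
  Y(R1) = 0.01096+0.000j S between n2,n5
  Y(L1) = 0.000-0.0004216j S between n3,n7
  Y(R2) = 0.004762+0.000j S between n1,n3
  I1: injects 0.00368 A into n0 (from n4)
  Y(R3) = 0.8547+0.000j S between n6,n4
  Y(R4) = 0.2088+0.000j S between n6,n0
  Y(R5) = 0.4902+0.000j S between n5,n6
  Y(C1) = 0.000+0.02673j S between n3,n6
  Y(R6) = 0.0001645+0.000j S between n7,n5
  I2: injects 0.394 A into n0 (from n1)
  I3: injects 0.222 A into n2 (from n0)
  Y(C2) = 0.000+0.2647j S between n4,n0
  Y(R7) = 0.05405+0.000j S between n2,n5
  Y(R8) = 0.004587+0.000j S between n4,n7
  Y(R9) = 0.0008850+0.000j S between n2,n5
  Y(C3) = 0.000+0.008558j S between n3,n1
  Y(R10) = 0.08065+0.000j S between n5,n0
  V1: constraint V(n3)−V(n4) = 16.8
Assemble and solve the 8×8 MNA system:
  V(n1)=-3.481+35.55j  V(n2)=3.441+0.5886j  V(n3)=16.08+0.3951j  V(n4)=-0.7204+0.3951j  V(n5)=0.07230+0.5886j  V(n6)=-0.3685+0.6860j  V(n7)=-0.5625-1.075j
  i(V1)=-0.4024-0.4326j

-0.3009-0.1674j A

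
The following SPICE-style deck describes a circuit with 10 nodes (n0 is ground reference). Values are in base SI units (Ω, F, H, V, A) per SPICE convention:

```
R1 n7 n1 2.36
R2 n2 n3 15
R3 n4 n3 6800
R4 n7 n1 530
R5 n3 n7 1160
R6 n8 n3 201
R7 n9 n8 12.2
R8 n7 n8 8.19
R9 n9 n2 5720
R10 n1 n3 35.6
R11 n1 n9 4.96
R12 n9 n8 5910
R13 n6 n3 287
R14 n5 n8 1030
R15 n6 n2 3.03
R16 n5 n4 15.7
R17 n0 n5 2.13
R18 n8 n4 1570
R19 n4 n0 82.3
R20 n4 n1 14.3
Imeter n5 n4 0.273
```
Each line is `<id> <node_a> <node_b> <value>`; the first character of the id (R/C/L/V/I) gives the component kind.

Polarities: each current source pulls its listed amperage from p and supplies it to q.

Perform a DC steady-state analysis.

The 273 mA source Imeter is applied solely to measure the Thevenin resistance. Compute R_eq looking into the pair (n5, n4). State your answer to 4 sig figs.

R_eq = 13.07 Ω

MNA unknowns: 9 node voltages V₁..V_9
R1: Y=0.4237 on G[7,1]
R2: Y=0.06667 on G[2,3]
R3: Y=0.0001471 on G[4,3]
R4: Y=0.001887 on G[7,1]
R5: Y=0.0008621 on G[3,7]
R6: Y=0.004975 on G[8,3]
R7: Y=0.08197 on G[9,8]
R8: Y=0.1221 on G[7,8]
R9: Y=0.0001748 on G[9,2]
R10: Y=0.02809 on G[1,3]
R11: Y=0.2016 on G[1,9]
R12: Y=0.0001692 on G[9,8]
R13: Y=0.003484 on G[6,3]
R14: Y=0.0009709 on G[5,8]
R15: Y=0.3300 on G[6,2]
R16: Y=0.06369 on G[5,4]
R17: Y=0.4695 on G[0,5]
R18: Y=0.0006369 on G[8,4]
R19: Y=0.01215 on G[4,0]
R20: Y=0.06993 on G[4,1]
Imeter: z[5]−=0.273, z[4]+=0.273
solve → V1=3.431, V2=3.428, V3=3.428, V4=3.479, V5=-0.09004, V6=3.428, V7=3.426, V8=3.410, V9=3.425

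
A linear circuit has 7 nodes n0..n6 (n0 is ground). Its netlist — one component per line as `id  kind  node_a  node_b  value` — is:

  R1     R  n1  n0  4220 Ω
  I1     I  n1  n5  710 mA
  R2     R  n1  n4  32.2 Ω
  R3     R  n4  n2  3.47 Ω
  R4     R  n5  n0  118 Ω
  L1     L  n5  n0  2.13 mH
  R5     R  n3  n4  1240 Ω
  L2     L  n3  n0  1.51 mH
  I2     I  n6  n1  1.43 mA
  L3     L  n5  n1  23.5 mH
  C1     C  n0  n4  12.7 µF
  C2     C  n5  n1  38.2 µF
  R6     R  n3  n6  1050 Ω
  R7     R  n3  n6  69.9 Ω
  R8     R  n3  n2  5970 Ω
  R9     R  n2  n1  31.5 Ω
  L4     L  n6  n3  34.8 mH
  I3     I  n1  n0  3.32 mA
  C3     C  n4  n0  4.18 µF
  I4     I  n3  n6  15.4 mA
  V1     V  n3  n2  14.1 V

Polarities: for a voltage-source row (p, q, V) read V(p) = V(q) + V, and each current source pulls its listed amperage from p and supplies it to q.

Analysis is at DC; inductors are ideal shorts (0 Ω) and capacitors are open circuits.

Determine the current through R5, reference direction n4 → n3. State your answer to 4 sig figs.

-0.01024 A

MNA unknowns: 6 node voltages V₁..V_6 plus 5 source currents (L1, L2, L3, L4, V1)
R1: Y=0.0002370 on G[1,0]
I1: z[1]−=0.71, z[5]+=0.71
R2: Y=0.03106 on G[1,4]
R3: Y=0.2882 on G[4,2]
R4: Y=0.008475 on G[5,0]
L1: row V5−V0=0, i_L1 at 5,0
R5: Y=0.0008065 on G[3,4]
L2: row V3−V0=0, i_L2 at 3,0
I2: z[6]−=0.00143, z[1]+=0.00143
L3: row V5−V1=0, i_L3 at 5,1
C1: Y=0.000 on G[0,4]
C2: Y=0.000 on G[5,1]
R6: Y=0.0009524 on G[3,6]
R7: Y=0.01431 on G[3,6]
R8: Y=0.0001675 on G[3,2]
R9: Y=0.03175 on G[2,1]
L4: row V6−V3=0, i_L4 at 6,3
I3: z[1]−=0.00332, z[0]+=0.00332
C3: Y=0.000 on G[4,0]
I4: z[3]−=0.0154, z[6]+=0.0154
V1: row V3−V2=14.1, i_V1 at 3,2
solve → V1=0.000, V2=-14.10, V3=0.000, V4=-12.70, V5=0.000, V6=0.000
aux → i_L1=-0.8438, i_L2=0.8405, i_L3=1.554, i_L4=0.01397, i_V1=-0.8545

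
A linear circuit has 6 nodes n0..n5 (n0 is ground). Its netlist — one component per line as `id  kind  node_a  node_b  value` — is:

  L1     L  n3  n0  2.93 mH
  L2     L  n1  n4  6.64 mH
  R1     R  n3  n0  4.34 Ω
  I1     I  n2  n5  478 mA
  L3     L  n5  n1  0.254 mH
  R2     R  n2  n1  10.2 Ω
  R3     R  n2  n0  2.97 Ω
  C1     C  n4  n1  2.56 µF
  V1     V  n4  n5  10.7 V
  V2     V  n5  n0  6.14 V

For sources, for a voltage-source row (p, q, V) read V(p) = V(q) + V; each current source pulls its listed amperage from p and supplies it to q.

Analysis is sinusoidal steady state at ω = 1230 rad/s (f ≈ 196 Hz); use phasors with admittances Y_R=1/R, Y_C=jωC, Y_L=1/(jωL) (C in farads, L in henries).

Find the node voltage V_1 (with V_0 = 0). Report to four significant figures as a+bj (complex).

6.520-0.1816j V

MNA unknowns: 5 node voltages V₁..V_5 plus 2 source currents (V1, V2)
L1: Y=0.000-0.2775j on G[3,0]
L2: Y=0.000-0.1224j on G[1,4]
R1: Y=0.2304+0.000j on G[3,0]
I1: z[2]−=0.478, z[5]+=0.478
L3: Y=0.000-3.201j on G[5,1]
R2: Y=0.09804+0.000j on G[2,1]
R3: Y=0.3367+0.000j on G[2,0]
C1: Y=0.000+0.003149j on G[4,1]
V1: row V4−V5=10.7, i_V1 at 4,5
V2: row V5−V0=6.14, i_V2 at 5,0
solve → V1=6.520-0.1816j, V2=0.3709-0.04095j, V3=0.000+0.000j, V4=16.84+0.000j, V5=6.140+0.000j
aux → i_V1=-0.02166+1.231j, i_V2=-0.1249+0.01379j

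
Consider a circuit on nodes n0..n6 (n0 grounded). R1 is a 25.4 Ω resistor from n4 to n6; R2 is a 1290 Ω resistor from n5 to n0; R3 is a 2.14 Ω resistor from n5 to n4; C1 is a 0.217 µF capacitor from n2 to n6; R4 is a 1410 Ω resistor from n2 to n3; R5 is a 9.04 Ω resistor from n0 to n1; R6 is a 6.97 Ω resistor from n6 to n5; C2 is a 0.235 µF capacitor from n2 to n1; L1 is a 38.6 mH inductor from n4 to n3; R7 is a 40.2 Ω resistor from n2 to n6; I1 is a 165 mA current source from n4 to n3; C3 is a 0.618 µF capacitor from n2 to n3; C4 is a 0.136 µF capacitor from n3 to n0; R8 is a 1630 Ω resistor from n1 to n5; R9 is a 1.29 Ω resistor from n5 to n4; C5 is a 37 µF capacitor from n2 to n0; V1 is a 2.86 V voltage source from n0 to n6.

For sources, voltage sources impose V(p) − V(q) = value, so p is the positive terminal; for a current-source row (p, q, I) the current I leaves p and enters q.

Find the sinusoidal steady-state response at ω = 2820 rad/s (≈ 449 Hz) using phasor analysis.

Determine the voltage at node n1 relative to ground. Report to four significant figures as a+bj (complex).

-0.02031-0.001010j V

Element admittances at ω=2820 rad/s:
  Y(R1) = 0.03937+0.000j S between n4,n6
  Y(R2) = 0.0007752+0.000j S between n5,n0
  Y(R3) = 0.4673+0.000j S between n5,n4
  Y(C1) = 0.000+0.0006119j S between n2,n6
  Y(R4) = 0.0007092+0.000j S between n2,n3
  Y(R5) = 0.1106+0.000j S between n0,n1
  Y(R6) = 0.1435+0.000j S between n6,n5
  Y(C2) = 0.000+0.0006627j S between n2,n1
  Y(L1) = 0.000-0.009187j S between n4,n3
  Y(R7) = 0.02488+0.000j S between n2,n6
  I1: injects 0.165 A into n3 (from n4)
  Y(C3) = 0.000+0.001743j S between n2,n3
  Y(C4) = 0.000+0.0003835j S between n3,n0
  Y(R8) = 0.0006135+0.000j S between n1,n5
  Y(R9) = 0.7752+0.000j S between n5,n4
  Y(C5) = 0.000+0.1043j S between n2,n0
  V1: constraint V(n0)−V(n6) = 2.86
Assemble and solve the 7×7 MNA system:
  V(n1)=-0.02031-0.001010j  V(n2)=-0.1232+1.016j  V(n3)=-1.075+23.11j  V(n4)=-2.555-0.08042j  V(n5)=-2.584-0.07203j  V(n6)=-2.860+0.000j
  i(V1)=-0.1191-0.01344j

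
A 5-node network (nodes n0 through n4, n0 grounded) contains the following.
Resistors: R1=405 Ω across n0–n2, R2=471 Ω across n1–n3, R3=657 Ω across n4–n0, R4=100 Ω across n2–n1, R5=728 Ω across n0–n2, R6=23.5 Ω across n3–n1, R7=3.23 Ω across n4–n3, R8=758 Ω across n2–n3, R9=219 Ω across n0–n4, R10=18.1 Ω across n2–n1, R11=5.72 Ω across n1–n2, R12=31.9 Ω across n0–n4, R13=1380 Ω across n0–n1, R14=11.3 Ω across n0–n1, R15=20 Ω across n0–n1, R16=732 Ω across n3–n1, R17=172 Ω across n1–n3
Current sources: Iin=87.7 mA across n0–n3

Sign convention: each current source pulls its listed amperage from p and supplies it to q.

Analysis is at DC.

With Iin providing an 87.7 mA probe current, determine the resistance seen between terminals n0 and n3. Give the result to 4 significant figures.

R_eq = 13.86 Ω

Apply KCL at each of the 4 non-ground nodes and solve the resulting linear system.
Node n1: branches {R2, R4, R6, R10, R11, R13, R14, R15, R16, R17} → V_1 = 0.3293
Node n2: branches {R1, R4, R5, R8, R10, R11} → V_2 = 0.3289
Node n3: branches {R2, R6, R7, R8, R16, R17, Iin} → V_3 = 1.215
Node n4: branches {R3, R7, R9, R12} → V_4 = 1.084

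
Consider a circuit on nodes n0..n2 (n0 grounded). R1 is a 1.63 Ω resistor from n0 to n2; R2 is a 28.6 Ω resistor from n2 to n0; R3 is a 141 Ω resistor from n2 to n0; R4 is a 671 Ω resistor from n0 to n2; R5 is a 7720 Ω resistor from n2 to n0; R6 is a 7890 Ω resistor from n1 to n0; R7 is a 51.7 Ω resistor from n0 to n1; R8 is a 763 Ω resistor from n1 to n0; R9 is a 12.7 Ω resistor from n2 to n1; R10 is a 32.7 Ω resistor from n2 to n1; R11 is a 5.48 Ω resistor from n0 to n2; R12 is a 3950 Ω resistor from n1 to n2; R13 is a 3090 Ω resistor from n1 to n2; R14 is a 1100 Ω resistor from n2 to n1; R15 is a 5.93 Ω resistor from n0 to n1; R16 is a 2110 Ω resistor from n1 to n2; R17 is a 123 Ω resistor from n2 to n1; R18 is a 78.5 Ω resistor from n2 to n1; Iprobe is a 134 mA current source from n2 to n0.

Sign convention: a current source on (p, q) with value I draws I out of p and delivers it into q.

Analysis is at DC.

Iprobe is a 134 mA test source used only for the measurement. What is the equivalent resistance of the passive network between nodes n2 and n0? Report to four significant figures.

R_eq = 1.090 Ω

Element admittances at DC:
  Y(R1) = 0.6135 S between n0,n2
  Y(R2) = 0.03497 S between n2,n0
  Y(R3) = 0.007092 S between n2,n0
  Y(R4) = 0.001490 S between n0,n2
  Y(R5) = 0.0001295 S between n2,n0
  Y(R6) = 0.0001267 S between n1,n0
  Y(R7) = 0.01934 S between n0,n1
  Y(R8) = 0.001311 S between n1,n0
  Y(R9) = 0.07874 S between n2,n1
  Y(R10) = 0.03058 S between n2,n1
  Y(R11) = 0.1825 S between n0,n2
  Y(R12) = 0.0002532 S between n1,n2
  Y(R13) = 0.0003236 S between n1,n2
  Y(R14) = 0.0009091 S between n2,n1
  Y(R15) = 0.1686 S between n0,n1
  Y(R16) = 0.0004739 S between n1,n2
  Y(R17) = 0.008130 S between n2,n1
  Y(R18) = 0.01274 S between n2,n1
  Iprobe: injects 0.134 A into n0 (from n2)
Assemble and solve the 2×2 MNA system:
  V(n1)=-0.06002  V(n2)=-0.1460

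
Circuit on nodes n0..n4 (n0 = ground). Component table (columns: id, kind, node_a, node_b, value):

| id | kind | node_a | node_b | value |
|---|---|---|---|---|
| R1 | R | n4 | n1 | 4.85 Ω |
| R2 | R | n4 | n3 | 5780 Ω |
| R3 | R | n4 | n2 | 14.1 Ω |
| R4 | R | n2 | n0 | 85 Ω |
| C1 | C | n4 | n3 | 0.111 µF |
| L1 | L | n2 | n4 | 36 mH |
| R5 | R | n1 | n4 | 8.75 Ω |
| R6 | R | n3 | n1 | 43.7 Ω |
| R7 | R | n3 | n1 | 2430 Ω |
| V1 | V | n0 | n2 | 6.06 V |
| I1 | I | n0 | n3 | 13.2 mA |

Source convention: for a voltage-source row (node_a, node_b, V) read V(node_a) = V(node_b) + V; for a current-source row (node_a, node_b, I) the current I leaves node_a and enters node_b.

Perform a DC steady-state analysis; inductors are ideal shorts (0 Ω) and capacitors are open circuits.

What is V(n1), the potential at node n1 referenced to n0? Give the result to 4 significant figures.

-6.019 V

Element admittances at DC:
  Y(R1) = 0.2062 S between n4,n1
  Y(R2) = 0.0001730 S between n4,n3
  Y(R3) = 0.07092 S between n4,n2
  Y(R4) = 0.01176 S between n2,n0
  Y(C1) = 0.000 S between n4,n3
  L1: short n2↔n4 (DC inductor)
  Y(R5) = 0.1143 S between n1,n4
  Y(R6) = 0.02288 S between n3,n1
  Y(R7) = 0.0004115 S between n3,n1
  V1: constraint V(n0)−V(n2) = 6.06
  I1: injects 0.0132 A into n3 (from n0)
Assemble and solve the 6×6 MNA system:
  V(n1)=-6.019  V(n2)=-6.060  V(n3)=-5.457  V(n4)=-6.060
  i(L1)=-0.01320  i(V1)=-0.08449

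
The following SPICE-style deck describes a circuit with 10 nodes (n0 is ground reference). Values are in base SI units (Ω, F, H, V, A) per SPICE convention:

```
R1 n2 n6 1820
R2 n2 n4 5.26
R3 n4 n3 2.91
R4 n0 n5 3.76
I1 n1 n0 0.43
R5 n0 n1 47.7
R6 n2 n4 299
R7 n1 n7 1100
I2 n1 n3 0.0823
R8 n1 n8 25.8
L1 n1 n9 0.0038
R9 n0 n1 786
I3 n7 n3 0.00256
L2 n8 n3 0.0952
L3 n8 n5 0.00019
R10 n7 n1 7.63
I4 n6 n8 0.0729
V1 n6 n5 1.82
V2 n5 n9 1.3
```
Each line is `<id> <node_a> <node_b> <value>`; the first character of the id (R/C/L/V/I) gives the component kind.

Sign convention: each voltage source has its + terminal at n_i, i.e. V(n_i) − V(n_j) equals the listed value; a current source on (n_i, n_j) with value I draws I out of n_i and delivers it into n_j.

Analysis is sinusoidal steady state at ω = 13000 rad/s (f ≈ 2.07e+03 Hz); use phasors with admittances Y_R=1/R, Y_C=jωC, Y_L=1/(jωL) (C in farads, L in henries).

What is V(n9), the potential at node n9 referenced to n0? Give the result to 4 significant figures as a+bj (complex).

Apply KCL at each of the 9 non-ground nodes and solve the resulting linear system.
Node n1: branches {I1, R5, R7, I2, R8, L1, R9, R10} → V_1 = -8.112-2.085j
Node n2: branches {R1, R2, R6} → V_2 = 48.19+72.32j
Node n3: branches {R3, I2, I3, L2} → V_3 = 48.40+72.64j
Node n4: branches {R2, R3, R6} → V_4 = 48.32+72.53j
Node n5: branches {R4, L3, V1, V2} → V_5 = -0.9386+0.1743j
Node n6: branches {R1, I4, V1} → V_6 = 0.8814+0.1743j
Node n7: branches {R7, I3, R10} → V_7 = -8.131-2.085j
Node n8: branches {R8, L2, L3, I4} → V_8 = -0.6615-0.2135j
Node n9: branches {L1, V2} → V_9 = -2.239+0.1743j
Source currents: i(V1)=-0.04691+0.03964j, i(V2)=0.04573-0.1189j

-2.239+0.1743j V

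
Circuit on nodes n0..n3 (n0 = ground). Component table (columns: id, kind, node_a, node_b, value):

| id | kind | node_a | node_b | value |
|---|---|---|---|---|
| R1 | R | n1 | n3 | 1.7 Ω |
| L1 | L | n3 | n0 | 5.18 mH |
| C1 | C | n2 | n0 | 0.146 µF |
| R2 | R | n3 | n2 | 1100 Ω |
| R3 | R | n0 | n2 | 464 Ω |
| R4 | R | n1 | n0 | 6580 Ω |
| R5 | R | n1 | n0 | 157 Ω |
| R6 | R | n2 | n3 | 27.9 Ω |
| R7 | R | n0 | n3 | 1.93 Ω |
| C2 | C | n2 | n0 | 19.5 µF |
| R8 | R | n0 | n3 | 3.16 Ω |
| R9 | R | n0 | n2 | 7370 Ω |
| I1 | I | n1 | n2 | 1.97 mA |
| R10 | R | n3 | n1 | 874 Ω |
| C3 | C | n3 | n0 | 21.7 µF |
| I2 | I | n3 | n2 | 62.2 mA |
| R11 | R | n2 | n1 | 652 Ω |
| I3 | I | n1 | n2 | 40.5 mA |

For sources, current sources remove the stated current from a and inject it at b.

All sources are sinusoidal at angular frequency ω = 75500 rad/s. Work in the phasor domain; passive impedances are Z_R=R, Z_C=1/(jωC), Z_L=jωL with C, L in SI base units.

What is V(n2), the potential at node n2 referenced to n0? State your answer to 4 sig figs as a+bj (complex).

Apply KCL at each of the 3 non-ground nodes and solve the resulting linear system.
Node n1: branches {R1, R4, R5, I1, R10, R11, I3} → V_1 = -0.09848+0.04780j
Node n2: branches {C1, R2, R3, R6, C2, R9, I1, I2, R11, I3} → V_2 = 0.003161-0.06969j
Node n3: branches {R1, L1, R2, R6, R7, R8, R10, C3, I2} → V_3 = -0.02777+0.04863j

0.003161-0.06969j V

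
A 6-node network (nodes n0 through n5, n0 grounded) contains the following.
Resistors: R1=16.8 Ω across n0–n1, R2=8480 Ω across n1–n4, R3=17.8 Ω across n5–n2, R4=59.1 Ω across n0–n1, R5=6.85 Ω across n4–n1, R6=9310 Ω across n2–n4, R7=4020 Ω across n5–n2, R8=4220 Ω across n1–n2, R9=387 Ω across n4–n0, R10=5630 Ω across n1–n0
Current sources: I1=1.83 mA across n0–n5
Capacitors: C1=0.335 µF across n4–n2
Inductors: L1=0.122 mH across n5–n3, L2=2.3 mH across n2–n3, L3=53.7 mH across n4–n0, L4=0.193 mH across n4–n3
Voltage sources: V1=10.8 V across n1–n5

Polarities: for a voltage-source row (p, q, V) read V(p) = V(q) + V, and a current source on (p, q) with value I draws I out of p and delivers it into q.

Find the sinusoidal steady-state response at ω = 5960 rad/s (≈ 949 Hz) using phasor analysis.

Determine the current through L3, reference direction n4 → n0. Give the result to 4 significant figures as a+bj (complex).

0.007098+0.03031j A

Apply KCL at each of the 5 non-ground nodes and solve the resulting linear system.
Node n1: branches {R1, R2, R4, R5, R8, R10, V1} → V_1 = 0.2584-0.4722j
Node n2: branches {R3, R6, R7, C1, R8, L2} → V_2 = -9.843+0.002382j
Node n3: branches {L1, L2, L4} → V_3 = -10.20+0.5720j
Node n4: branches {R2, R5, R6, C1, R9, L3, L4} → V_4 = -9.701+2.272j
Node n5: branches {R3, I1, R7, L1, V1} → V_5 = -10.54-0.4722j
Source currents: i(V1)=-1.477+0.4372j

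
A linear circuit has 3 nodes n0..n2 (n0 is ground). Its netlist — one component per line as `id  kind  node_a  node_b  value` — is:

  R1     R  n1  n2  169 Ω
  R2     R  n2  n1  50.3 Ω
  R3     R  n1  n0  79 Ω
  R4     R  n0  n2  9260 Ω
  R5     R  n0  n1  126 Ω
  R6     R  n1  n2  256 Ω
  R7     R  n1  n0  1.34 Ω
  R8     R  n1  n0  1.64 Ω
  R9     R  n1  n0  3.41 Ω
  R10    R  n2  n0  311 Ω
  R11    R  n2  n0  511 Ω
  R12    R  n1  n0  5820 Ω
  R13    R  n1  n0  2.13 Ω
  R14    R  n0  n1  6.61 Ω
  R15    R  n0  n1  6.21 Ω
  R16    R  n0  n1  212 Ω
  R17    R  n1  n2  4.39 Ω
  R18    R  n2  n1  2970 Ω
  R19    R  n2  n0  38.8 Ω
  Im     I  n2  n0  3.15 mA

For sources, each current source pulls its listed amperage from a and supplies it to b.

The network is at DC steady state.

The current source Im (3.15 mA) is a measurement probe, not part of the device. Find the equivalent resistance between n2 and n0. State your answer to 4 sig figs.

Apply KCL at each of the 2 non-ground nodes and solve the resulting linear system.
Node n1: branches {R1, R2, R3, R5, R6, R7, R8, R9, R12, R13, R14, R15, R16, R17, R18} → V_1 = -0.001132
Node n2: branches {R1, R2, R4, R6, R10, R11, R17, R18, R19, Im} → V_2 = -0.01191

R_eq = 3.782 Ω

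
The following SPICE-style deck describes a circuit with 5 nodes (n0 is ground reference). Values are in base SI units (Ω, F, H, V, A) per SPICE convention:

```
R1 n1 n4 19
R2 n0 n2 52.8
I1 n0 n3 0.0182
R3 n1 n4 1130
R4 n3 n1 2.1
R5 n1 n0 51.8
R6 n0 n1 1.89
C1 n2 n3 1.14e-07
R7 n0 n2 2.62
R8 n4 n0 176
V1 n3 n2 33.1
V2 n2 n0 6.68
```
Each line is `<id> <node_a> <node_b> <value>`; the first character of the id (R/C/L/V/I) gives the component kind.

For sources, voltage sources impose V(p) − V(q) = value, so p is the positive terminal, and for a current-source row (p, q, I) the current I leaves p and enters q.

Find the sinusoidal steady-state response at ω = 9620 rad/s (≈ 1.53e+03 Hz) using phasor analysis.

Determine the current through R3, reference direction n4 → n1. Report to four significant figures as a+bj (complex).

Apply KCL at each of the 4 non-ground nodes and solve the resulting linear system.
Node n1: branches {R1, R3, R4, R5, R6} → V_1 = 18.40+0.000j
Node n2: branches {R2, C1, R7, V1, V2} → V_2 = 6.680+0.000j
Node n3: branches {I1, R4, C1, V1} → V_3 = 39.78+0.000j
Node n4: branches {R1, R3, R8} → V_4 = 16.63+0.000j
Source currents: i(V1)=-10.16-0.03630j, i(V2)=-12.84+0.000j

-0.001563+0.000j A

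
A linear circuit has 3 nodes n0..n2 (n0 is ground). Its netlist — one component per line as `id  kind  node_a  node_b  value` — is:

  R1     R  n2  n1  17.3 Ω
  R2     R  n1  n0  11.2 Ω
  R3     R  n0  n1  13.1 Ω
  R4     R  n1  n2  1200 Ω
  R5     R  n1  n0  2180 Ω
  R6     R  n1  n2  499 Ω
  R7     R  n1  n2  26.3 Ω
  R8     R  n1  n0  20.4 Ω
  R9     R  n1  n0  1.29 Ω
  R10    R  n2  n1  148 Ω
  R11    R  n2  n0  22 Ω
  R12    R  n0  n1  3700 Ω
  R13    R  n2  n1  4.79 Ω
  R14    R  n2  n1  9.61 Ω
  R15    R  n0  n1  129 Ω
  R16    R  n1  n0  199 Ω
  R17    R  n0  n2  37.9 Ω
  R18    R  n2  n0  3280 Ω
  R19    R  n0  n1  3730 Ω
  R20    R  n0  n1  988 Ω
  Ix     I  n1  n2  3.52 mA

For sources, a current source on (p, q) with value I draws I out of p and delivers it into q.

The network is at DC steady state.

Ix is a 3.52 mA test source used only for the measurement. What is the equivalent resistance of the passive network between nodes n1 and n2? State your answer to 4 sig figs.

R_eq = 2.059 Ω

Apply KCL at each of the 2 non-ground nodes and solve the resulting linear system.
Node n1: branches {R1, R2, R3, R4, R5, R6, R7, R8, R9, R10, R12, R13, R14, R15, R16, R19, R20, Ix} → V_1 = -0.0004857
Node n2: branches {R1, R4, R6, R7, R10, R11, R13, R14, R17, R18, Ix} → V_2 = 0.006764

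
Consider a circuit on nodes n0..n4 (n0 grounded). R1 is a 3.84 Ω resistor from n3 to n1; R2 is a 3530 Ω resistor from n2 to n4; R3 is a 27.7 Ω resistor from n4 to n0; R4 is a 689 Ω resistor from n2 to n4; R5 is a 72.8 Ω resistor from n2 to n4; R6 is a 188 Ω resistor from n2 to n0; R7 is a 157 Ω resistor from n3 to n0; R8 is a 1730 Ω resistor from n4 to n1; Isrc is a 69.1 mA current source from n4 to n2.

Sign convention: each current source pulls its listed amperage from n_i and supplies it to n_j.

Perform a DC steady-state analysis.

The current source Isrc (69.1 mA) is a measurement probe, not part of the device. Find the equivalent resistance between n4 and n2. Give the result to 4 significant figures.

Element admittances at DC:
  Y(R1) = 0.2604 S between n3,n1
  Y(R2) = 0.0002833 S between n2,n4
  Y(R3) = 0.03610 S between n4,n0
  Y(R4) = 0.001451 S between n2,n4
  Y(R5) = 0.01374 S between n2,n4
  Y(R6) = 0.005319 S between n2,n0
  Y(R7) = 0.006369 S between n3,n0
  Y(R8) = 0.0005780 S between n4,n1
  Isrc: injects 0.0691 A into n2 (from n4)
Assemble and solve the 4×4 MNA system:
  V(n1)=-0.03705  V(n2)=3.000  V(n3)=-0.03617  V(n4)=-0.4356

R_eq = 49.71 Ω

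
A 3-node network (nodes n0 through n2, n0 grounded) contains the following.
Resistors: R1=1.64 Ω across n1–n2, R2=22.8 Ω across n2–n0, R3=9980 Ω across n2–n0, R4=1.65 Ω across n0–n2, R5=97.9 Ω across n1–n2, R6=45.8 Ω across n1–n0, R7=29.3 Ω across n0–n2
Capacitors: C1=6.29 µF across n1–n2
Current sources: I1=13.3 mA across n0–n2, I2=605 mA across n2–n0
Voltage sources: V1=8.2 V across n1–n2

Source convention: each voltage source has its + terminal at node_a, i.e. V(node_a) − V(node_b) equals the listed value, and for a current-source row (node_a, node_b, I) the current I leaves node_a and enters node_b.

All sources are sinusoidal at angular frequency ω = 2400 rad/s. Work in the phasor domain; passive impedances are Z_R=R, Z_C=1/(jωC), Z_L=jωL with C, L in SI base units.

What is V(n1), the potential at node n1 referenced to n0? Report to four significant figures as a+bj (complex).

Element admittances at ω=2400 rad/s:
  Y(R1) = 0.6098+0.000j S between n1,n2
  Y(R2) = 0.04386+0.000j S between n2,n0
  Y(R3) = 0.0001002+0.000j S between n2,n0
  Y(R4) = 0.6061+0.000j S between n0,n2
  Y(R5) = 0.01021+0.000j S between n1,n2
  Y(R6) = 0.02183+0.000j S between n1,n0
  Y(C1) = 0.000+0.01510j S between n1,n2
  I1: injects 0.0133 A into n2 (from n0)
  Y(R7) = 0.03413+0.000j S between n0,n2
  I2: injects 0.605 A into n0 (from n2)
  V1: constraint V(n1)−V(n2) = 8.2
Assemble and solve the 3×3 MNA system:
  V(n1)=7.108+0.000j  V(n2)=-1.092+0.000j
  i(V1)=-5.239-0.1238j

7.108+0.000j V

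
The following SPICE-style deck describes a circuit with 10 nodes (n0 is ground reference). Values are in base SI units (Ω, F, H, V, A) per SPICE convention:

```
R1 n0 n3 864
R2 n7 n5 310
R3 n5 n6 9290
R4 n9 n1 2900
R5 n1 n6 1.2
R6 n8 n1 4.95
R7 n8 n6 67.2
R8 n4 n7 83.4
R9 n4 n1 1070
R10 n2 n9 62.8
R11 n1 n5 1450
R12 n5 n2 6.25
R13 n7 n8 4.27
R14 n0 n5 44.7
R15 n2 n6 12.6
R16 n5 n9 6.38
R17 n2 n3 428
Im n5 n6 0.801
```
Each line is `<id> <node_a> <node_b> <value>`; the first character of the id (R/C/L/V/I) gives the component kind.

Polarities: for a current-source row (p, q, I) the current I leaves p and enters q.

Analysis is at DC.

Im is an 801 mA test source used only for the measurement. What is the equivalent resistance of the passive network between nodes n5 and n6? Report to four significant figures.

Element admittances at DC:
  Y(R1) = 0.001157 S between n0,n3
  Y(R2) = 0.003226 S between n7,n5
  Y(R3) = 0.0001076 S between n5,n6
  Y(R4) = 0.0003448 S between n9,n1
  Y(R5) = 0.8333 S between n1,n6
  Y(R6) = 0.2020 S between n8,n1
  Y(R7) = 0.01488 S between n8,n6
  Y(R8) = 0.01199 S between n4,n7
  Y(R9) = 0.0009346 S between n4,n1
  Y(R10) = 0.01592 S between n2,n9
  Y(R11) = 0.0006897 S between n1,n5
  Y(R12) = 0.1600 S between n5,n2
  Y(R13) = 0.2342 S between n7,n8
  Y(R14) = 0.02237 S between n0,n5
  Y(R15) = 0.07937 S between n2,n6
  Y(R16) = 0.1567 S between n5,n9
  Y(R17) = 0.002336 S between n2,n3
  Im: injects 0.801 A into n6 (from n5)
Assemble and solve the 9×9 MNA system:
  V(n1)=13.40  V(n2)=4.102  V(n3)=2.743  V(n4)=13.06  V(n5)=-0.1419  V(n6)=13.47  V(n7)=13.03  V(n8)=13.21  V(n9)=0.2757

R_eq = 16.99 Ω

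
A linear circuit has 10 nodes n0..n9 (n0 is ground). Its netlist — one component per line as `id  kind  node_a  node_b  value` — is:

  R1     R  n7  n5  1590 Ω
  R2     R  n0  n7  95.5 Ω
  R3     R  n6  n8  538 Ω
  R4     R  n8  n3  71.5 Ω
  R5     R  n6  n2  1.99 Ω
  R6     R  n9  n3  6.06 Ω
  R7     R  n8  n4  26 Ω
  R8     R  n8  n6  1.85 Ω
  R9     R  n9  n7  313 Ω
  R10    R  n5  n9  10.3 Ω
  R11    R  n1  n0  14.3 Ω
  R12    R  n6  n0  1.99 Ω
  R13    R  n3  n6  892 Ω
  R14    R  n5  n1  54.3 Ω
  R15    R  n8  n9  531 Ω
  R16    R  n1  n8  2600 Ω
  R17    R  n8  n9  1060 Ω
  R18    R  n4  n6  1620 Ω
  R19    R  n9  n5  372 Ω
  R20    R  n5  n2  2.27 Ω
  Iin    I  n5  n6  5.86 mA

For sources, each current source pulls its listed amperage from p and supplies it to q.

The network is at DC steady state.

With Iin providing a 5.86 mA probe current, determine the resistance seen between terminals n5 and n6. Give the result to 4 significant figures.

MNA unknowns: 9 node voltages V₁..V_9
R1: Y=0.0006289 on G[7,5]
R2: Y=0.01047 on G[0,7]
R3: Y=0.001859 on G[6,8]
R4: Y=0.01399 on G[8,3]
R5: Y=0.5025 on G[6,2]
R6: Y=0.1650 on G[9,3]
R7: Y=0.03846 on G[8,4]
R8: Y=0.5405 on G[8,6]
R9: Y=0.003195 on G[9,7]
R10: Y=0.09709 on G[5,9]
R11: Y=0.06993 on G[1,0]
R12: Y=0.5025 on G[6,0]
R13: Y=0.001121 on G[3,6]
R14: Y=0.01842 on G[5,1]
R15: Y=0.001883 on G[8,9]
R16: Y=0.0003846 on G[1,8]
R17: Y=0.0009434 on G[8,9]
R18: Y=0.0006173 on G[4,6]
R19: Y=0.002688 on G[9,5]
R20: Y=0.4405 on G[5,2]
Iin: z[5]−=0.00586, z[6]+=0.00586
solve → V1=-0.004441, V2=-0.009613, V3=-0.01642, V4=0.0002037, V5=-0.02140, V6=0.0007212, V7=-0.004953, V8=0.0001954, V9=-0.01795

R_eq = 3.775 Ω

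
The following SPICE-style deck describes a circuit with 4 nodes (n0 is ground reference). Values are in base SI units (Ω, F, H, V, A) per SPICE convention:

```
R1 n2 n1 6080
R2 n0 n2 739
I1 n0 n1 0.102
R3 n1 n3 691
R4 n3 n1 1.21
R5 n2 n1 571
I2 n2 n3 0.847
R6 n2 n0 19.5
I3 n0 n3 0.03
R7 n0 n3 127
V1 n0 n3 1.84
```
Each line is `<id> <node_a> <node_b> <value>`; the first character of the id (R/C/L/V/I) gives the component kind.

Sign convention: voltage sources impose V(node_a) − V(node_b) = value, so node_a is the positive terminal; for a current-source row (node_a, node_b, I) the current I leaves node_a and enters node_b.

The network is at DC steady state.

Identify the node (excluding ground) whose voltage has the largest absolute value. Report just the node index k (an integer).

2

Apply KCL at each of the 3 non-ground nodes and solve the resulting linear system.
Node n1: branches {R1, I1, R3, R4, R5} → V_1 = -1.749
Node n2: branches {R1, R2, R5, I2, R6} → V_2 = -15.59
Node n3: branches {R3, R4, I2, I3, R7, V1} → V_3 = -1.840
Source currents: i(V1)=-0.9670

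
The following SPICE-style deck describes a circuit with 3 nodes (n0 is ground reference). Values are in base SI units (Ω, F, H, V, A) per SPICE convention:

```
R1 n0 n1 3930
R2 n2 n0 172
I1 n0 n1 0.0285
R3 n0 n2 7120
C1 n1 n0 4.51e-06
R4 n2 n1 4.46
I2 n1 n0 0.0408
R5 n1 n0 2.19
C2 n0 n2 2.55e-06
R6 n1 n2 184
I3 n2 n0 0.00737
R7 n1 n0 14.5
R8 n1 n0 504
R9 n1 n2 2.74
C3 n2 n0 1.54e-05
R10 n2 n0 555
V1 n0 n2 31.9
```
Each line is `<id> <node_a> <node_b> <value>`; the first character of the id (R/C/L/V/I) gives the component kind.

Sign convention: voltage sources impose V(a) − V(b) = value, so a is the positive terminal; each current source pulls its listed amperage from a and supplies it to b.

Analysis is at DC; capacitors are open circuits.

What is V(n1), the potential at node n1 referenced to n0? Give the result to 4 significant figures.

Element admittances at DC:
  Y(R1) = 0.0002545 S between n0,n1
  Y(R2) = 0.005814 S between n2,n0
  I1: injects 0.0285 A into n1 (from n0)
  Y(R3) = 0.0001404 S between n0,n2
  Y(C1) = 0.000 S between n1,n0
  Y(R4) = 0.2242 S between n2,n1
  I2: injects 0.0408 A into n0 (from n1)
  Y(R5) = 0.4566 S between n1,n0
  Y(C2) = 0.000 S between n0,n2
  Y(R6) = 0.005435 S between n1,n2
  I3: injects 0.00737 A into n0 (from n2)
  Y(R7) = 0.06897 S between n1,n0
  Y(R8) = 0.001984 S between n1,n0
  Y(R9) = 0.3650 S between n1,n2
  Y(C3) = 0.000 S between n2,n0
  Y(R10) = 0.001802 S between n2,n0
  V1: constraint V(n0)−V(n2) = 31.9
Assemble and solve the 3×3 MNA system:
  V(n1)=-16.91  V(n2)=-31.90
  i(V1)=-9.153

-16.91 V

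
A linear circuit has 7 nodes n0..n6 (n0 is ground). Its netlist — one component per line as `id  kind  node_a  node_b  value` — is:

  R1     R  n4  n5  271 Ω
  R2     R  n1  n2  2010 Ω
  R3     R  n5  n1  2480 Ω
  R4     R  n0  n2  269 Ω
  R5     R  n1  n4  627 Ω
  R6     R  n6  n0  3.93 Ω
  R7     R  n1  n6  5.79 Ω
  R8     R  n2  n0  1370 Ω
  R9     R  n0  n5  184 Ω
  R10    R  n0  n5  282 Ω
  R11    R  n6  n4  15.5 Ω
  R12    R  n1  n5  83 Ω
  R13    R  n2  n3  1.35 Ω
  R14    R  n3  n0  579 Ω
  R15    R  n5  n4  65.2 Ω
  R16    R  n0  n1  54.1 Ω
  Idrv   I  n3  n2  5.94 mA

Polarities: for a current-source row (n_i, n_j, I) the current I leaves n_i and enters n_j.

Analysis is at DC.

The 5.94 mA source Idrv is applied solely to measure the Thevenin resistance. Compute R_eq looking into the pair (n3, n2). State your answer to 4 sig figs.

Apply KCL at each of the 6 non-ground nodes and solve the resulting linear system.
Node n1: branches {R2, R3, R5, R7, R12, R16} → V_1 = 8.066e-06
Node n2: branches {R2, R4, R8, R13, Idrv} → V_2 = 0.002073
Node n3: branches {R13, R14, Idrv} → V_3 = -0.005932
Node n4: branches {R1, R5, R11, R15} → V_4 = 3.586e-06
Node n5: branches {R1, R3, R9, R10, R12, R15} → V_5 = 4.169e-06
Node n6: branches {R6, R7, R11} → V_6 = 3.304e-06

R_eq = 1.348 Ω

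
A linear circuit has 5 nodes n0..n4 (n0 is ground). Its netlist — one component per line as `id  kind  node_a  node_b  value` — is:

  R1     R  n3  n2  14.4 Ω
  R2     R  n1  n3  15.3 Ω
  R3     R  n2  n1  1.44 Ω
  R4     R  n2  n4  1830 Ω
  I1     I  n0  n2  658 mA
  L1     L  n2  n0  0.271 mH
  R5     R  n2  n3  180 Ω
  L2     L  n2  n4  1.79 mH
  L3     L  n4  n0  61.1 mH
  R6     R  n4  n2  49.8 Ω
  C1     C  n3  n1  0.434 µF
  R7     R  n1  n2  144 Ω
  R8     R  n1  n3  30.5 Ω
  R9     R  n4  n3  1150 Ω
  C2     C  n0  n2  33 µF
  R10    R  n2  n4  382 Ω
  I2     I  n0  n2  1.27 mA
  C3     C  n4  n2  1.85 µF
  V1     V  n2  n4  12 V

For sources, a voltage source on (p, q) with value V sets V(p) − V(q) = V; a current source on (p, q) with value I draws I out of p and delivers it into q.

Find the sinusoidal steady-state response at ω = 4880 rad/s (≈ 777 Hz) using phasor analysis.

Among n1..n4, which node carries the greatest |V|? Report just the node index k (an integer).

Apply KCL at each of the 4 non-ground nodes and solve the resulting linear system.
Node n1: branches {R2, R3, C1, R7, R8} → V_1 = 0.05934+1.102j
Node n2: branches {R1, R3, R4, I1, L1, R5, L2, R6, R7, C2, R10, I2, C3, V1} → V_2 = 0.06725+1.102j
Node n3: branches {R1, R2, R5, C1, R8, R9} → V_3 = 0.002831+1.102j
Node n4: branches {R4, L2, L3, R6, R9, R10, C3, V1} → V_4 = -11.93+1.102j
Source currents: i(V1)=-0.2856+1.305j

4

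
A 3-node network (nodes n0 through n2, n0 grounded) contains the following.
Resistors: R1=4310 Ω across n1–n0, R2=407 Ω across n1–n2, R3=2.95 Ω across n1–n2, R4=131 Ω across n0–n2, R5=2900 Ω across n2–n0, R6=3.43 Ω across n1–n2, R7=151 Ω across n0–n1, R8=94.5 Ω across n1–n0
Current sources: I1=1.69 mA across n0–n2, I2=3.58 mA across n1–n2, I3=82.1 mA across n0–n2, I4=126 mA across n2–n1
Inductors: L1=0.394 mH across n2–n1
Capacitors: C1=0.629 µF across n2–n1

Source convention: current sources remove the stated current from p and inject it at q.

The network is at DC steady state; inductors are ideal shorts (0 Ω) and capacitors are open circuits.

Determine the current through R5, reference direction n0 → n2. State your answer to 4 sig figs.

Element admittances at DC:
  Y(R1) = 0.0002320 S between n1,n0
  Y(R2) = 0.002457 S between n1,n2
  I1: injects 0.00169 A into n2 (from n0)
  Y(R3) = 0.3390 S between n1,n2
  L1: short n2↔n1 (DC inductor)
  Y(R4) = 0.007634 S between n0,n2
  Y(R5) = 0.0003448 S between n2,n0
  Y(C1) = 0.000 S between n2,n1
  I2: injects 0.00358 A into n2 (from n1)
  Y(R6) = 0.2915 S between n1,n2
  Y(R7) = 0.006623 S between n0,n1
  Y(R8) = 0.01058 S between n1,n0
  I3: injects 0.0821 A into n2 (from n0)
  I4: injects 0.126 A into n1 (from n2)
Assemble and solve the 3×3 MNA system:
  V(n1)=3.297  V(n2)=3.297
  i(L1)=-0.06493

-0.001137 A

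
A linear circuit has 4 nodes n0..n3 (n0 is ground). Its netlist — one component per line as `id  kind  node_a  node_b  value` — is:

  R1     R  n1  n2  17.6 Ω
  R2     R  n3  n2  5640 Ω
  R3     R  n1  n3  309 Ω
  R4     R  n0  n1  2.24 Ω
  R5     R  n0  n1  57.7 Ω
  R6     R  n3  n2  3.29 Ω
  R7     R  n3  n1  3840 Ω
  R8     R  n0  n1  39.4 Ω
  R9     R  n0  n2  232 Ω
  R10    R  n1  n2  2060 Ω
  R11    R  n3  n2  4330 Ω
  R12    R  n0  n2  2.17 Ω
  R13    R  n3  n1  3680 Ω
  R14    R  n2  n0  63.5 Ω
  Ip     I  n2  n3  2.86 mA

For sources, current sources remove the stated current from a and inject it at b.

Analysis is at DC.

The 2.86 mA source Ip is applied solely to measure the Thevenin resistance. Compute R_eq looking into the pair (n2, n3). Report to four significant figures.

Apply KCL at each of the 3 non-ground nodes and solve the resulting linear system.
Node n1: branches {R1, R3, R4, R5, R7, R8, R10, R13} → V_1 = 5.713e-05
Node n2: branches {R1, R2, R6, R9, R10, R11, R12, R14, Ip} → V_2 = -5.811e-05
Node n3: branches {R2, R3, R6, R7, R11, R13, Ip} → V_3 = 0.009225

R_eq = 3.246 Ω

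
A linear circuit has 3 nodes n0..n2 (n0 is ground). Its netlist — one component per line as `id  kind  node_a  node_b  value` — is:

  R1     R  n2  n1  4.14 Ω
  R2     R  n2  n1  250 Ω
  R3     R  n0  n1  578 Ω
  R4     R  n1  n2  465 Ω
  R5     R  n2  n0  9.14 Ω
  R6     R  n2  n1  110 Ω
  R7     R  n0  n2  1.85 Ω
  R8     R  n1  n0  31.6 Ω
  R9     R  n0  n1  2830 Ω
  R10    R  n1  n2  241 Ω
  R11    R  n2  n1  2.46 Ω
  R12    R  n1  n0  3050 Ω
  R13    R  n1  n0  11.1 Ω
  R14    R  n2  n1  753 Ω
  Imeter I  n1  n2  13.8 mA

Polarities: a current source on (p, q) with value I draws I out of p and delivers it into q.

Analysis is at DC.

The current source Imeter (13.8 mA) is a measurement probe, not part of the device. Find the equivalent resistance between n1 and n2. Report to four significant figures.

R_eq = 1.294 Ω

Apply KCL at each of the 2 non-ground nodes and solve the resulting linear system.
Node n1: branches {R1, R2, R3, R4, R6, R8, R9, R10, R11, R12, R13, R14, Imeter} → V_1 = -0.01499
Node n2: branches {R1, R2, R4, R5, R6, R7, R10, R11, R14, Imeter} → V_2 = 0.002863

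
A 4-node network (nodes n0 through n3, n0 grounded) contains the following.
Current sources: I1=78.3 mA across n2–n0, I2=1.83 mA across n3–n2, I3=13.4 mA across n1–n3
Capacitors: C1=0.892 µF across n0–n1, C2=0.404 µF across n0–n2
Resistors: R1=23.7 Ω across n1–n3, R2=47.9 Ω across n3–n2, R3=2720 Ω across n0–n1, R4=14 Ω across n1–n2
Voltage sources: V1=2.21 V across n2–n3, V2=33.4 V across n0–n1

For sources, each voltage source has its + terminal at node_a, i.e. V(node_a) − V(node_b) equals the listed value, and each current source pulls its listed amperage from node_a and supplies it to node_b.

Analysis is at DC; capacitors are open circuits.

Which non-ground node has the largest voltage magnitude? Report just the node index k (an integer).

3

Apply KCL at each of the 3 non-ground nodes and solve the resulting linear system.
Node n1: branches {C1, R1, R3, R4, I3, V2} → V_1 = -33.40
Node n2: branches {I1, C2, R2, R4, I2, V1} → V_2 = -33.15
Node n3: branches {R1, R2, I2, I3, V1} → V_3 = -35.36
Source currents: i(V1)=-0.1404, i(V2)=0.06602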